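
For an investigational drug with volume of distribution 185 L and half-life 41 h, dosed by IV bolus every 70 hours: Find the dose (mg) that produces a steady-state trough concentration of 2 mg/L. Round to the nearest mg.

838 mg

τ/t½ = 70/41 ≈ 1.7073, so f = (1/2)^(70/41) ≈ 0.306229.
Cmin,ss = (D/Vd)·f/(1−f), so D = Cmin,ss·Vd·(1−f)/f.
D = 2 × 185 × (1−f)/f ≈ 2 × 185 × 2.26553 ≈ 838.25 mg.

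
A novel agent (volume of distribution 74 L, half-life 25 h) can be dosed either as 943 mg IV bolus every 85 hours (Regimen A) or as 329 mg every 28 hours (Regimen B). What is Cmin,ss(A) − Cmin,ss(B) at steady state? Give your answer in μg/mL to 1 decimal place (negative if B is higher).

Regimen A: f = (1/2)^(85/25) ≈ 0.0947; Cmin,ss = (943/74)·f/(1−f) ≈ 1.333 μg/mL.
Regimen B: f = (1/2)^(28/25) ≈ 0.4601; Cmin,ss = (329/74)·f/(1−f) ≈ 3.789 μg/mL.
Difference ≈ 1.333 − 3.789 ≈ -2.456 μg/mL.

-2.5 μg/mL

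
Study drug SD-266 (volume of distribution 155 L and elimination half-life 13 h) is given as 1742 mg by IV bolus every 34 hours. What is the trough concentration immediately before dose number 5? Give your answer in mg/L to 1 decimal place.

f = (1/2)^(τ/t½) = (1/2)^(34/13) ≈ 0.1632.
C₀ = D/Vd = 1742/155 ≈ 11.239 mg/L.
Before the 5th dose, 4 doses have been given. Superposition: Cmin = C₀·(f + f² + … + f^4).
≈ 11.239 × (0.1632 + 0.0266 + 0.0043 + 0.0007) ≈ 11.239 × 0.1948 ≈ 2.189 mg/L.

2.2 mg/L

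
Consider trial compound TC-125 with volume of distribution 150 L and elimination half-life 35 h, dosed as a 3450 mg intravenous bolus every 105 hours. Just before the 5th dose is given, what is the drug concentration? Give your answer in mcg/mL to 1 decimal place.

3.3 mcg/mL

f = (1/2)^(τ/t½) = (1/2)^(105/35) ≈ 0.1250.
C₀ = D/Vd = 3450/150 ≈ 23.000 mcg/mL.
Before the 5th dose, 4 doses have been given. Superposition: Cmin = C₀·(f + f² + … + f^4).
≈ 23.000 × (0.1250 + 0.0156 + 0.0020 + 0.0002) ≈ 23.000 × 0.1428 ≈ 3.284 mcg/mL.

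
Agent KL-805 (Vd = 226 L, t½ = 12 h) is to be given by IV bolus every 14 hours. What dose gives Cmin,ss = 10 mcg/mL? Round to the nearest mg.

τ/t½ = 14/12 ≈ 1.1667, so f = (1/2)^(14/12) ≈ 0.445449.
Cmin,ss = (D/Vd)·f/(1−f), so D = Cmin,ss·Vd·(1−f)/f.
D = 10 × 226 × (1−f)/f ≈ 10 × 226 × 1.24493 ≈ 2813.54 mg.

2814 mg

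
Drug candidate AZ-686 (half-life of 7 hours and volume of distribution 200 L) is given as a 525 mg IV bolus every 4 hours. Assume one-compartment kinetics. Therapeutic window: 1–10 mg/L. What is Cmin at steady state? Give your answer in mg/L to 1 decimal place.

5.4 mg/L

τ/t½ = 4/7 ≈ 0.57143, so fraction remaining f = (1/2)^(4/7) ≈ 0.6730.
Accumulation ratio R = 1/(1 − f) ≈ 1/0.3270 ≈ 3.0581.
Single-dose peak C₀ = D/Vd = 525/200 ≈ 2.625 mg/L.
Steady-state peak Cmax,ss = C₀·R ≈ 2.625 × 3.0581 ≈ 8.028 mg/L.
Steady-state trough Cmin,ss = Cmax,ss·f ≈ 8.028 × 0.6730 ≈ 5.403 mg/L.
Trough 5.4 mg/L vs MEC 1 mg/L: adequate.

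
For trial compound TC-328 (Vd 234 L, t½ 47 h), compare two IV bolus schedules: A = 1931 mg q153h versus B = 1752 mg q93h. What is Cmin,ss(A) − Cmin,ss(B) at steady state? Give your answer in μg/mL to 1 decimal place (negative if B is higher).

Regimen A: f = (1/2)^(153/47) ≈ 0.1047; Cmin,ss = (1931/234)·f/(1−f) ≈ 0.965 μg/mL.
Regimen B: f = (1/2)^(93/47) ≈ 0.2537; Cmin,ss = (1752/234)·f/(1−f) ≈ 2.545 μg/mL.
Difference ≈ 0.965 − 2.545 ≈ -1.580 μg/mL.

-1.6 μg/mL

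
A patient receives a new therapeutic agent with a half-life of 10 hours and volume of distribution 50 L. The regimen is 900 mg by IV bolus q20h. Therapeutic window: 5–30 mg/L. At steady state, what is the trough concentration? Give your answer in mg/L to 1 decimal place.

6.0 mg/L

The dosing interval is 2 half-lives, so f = 2^(−2) = 0.25.
At steady state, R = 1/(1 − 0.25) = 4/3.
Single-dose peak C₀ = D/Vd = 900/50 = 18 mg/L.
Steady-state peak Cmax,ss = C₀·R = 18 × 4/3 ≈ 24.000 mg/L.
Steady-state trough Cmin,ss = Cmax,ss·f ≈ 24.000 × 0.25 ≈ 6.000 mg/L.
Trough 6.0 mg/L vs MEC 5 mg/L: adequate.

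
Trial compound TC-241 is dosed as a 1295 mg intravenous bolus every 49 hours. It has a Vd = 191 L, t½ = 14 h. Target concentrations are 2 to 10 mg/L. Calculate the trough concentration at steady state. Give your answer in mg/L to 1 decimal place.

τ/t½ = 49/14 ≈ 3.5, so fraction remaining f = (1/2)^(49/14) ≈ 0.0884.
Single-dose peak C₀ = D/Vd = 1295/191 ≈ 6.780 mg/L.
Steady-state trough Cmin,ss = C₀·f/(1−f) ≈ 6.780 × 0.0884/0.9116 ≈ 0.657 mg/L.
Trough 0.7 mg/L vs MEC 2 mg/L: subtherapeutic.

0.7 mg/L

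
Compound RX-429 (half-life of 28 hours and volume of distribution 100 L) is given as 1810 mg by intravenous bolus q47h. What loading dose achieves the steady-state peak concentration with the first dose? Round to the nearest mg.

2632 mg

f = (1/2)^(47/28) ≈ 0.312392; accumulation ratio R = 1/(1−f) ≈ 1.45432.
Loading dose to hit Cmax,ss on first dose: D_load = D_maint·R ≈ 1810 × 1.45432 ≈ 2632.32 mg.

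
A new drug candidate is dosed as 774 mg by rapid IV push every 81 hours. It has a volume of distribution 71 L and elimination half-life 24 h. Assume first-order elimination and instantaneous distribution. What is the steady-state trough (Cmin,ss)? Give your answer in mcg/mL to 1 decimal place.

Over one 81-h interval, 81/24 ≈ 3.375 half-lives elapse, leaving f ≈ 0.0964 of each dose.
At steady state, accumulation factor R = 1/(1 − e^(−kτ)) ≈ 1.1067.
Each bolus raises the concentration by D/Vd = 774/71 ≈ 10.901 mcg/mL.
Cmax,ss = C₀/(1 − f) ≈ 10.901/0.9036 ≈ 12.064 mcg/mL.
Steady-state trough Cmin,ss = Cmax,ss·f ≈ 12.064 × 0.0964 ≈ 1.163 mcg/mL.

1.2 mcg/mL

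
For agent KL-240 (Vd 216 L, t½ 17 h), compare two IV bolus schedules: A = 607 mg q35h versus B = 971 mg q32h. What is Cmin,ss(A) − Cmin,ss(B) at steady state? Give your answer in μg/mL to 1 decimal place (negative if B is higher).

-0.8 μg/mL

Regimen A: f = (1/2)^(35/17) ≈ 0.2400; Cmin,ss = (607/216)·f/(1−f) ≈ 0.887 μg/mL.
Regimen B: f = (1/2)^(32/17) ≈ 0.2712; Cmin,ss = (971/216)·f/(1−f) ≈ 1.673 μg/mL.
Difference ≈ 0.887 − 1.673 ≈ -0.786 μg/mL.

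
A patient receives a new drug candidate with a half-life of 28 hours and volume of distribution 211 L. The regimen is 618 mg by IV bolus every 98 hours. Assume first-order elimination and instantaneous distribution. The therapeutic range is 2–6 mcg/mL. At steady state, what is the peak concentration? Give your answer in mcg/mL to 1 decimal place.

Over one 98-h interval, 98/28 ≈ 3.5 half-lives elapse, leaving f ≈ 0.0884 of each dose.
At steady state, accumulation factor R = 1/(1 − e^(−kτ)) ≈ 1.0970.
Each bolus raises the concentration by D/Vd = 618/211 ≈ 2.929 mcg/mL.
Cmax,ss = C₀/(1 − f) ≈ 2.929/0.9116 ≈ 3.213 mcg/mL.
Peak 3.2 mcg/mL vs MTC 6 mcg/mL: below toxic threshold.

3.2 mcg/mL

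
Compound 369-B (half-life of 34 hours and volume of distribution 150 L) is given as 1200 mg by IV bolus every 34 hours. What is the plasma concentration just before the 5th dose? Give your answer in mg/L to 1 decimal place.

f = (1/2)^(τ/t½) = (1/2)^(34/34) ≈ 0.5000.
C₀ = D/Vd = 1200/150 ≈ 8.000 mg/L.
Before the 5th dose, 4 doses have been given. Superposition: Cmin = C₀·(f + f² + … + f^4).
≈ 8.000 × (0.5000 + 0.2500 + 0.1250 + 0.0625) ≈ 8.000 × 0.9375 ≈ 7.500 mg/L.

7.5 mg/L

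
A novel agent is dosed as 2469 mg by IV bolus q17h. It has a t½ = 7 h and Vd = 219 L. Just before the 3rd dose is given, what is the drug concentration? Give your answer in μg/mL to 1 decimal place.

f = (1/2)^(τ/t½) = (1/2)^(17/7) ≈ 0.1857.
C₀ = D/Vd = 2469/219 ≈ 11.274 μg/mL.
Before the 3rd dose, 2 doses have been given. Superposition: Cmin = C₀·(f + f²).
≈ 11.274 × (0.1857 + 0.0345) ≈ 11.274 × 0.2202 ≈ 2.483 μg/mL.

2.5 μg/mL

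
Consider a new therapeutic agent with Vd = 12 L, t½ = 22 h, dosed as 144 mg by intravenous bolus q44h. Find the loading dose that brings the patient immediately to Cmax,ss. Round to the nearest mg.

f = (1/2)^(44/22) ≈ 0.250000; accumulation ratio R = 1/(1−f) ≈ 1.33333.
Loading dose to hit Cmax,ss on first dose: D_load = D_maint·R ≈ 144 × 1.33333 ≈ 192.00 mg.

192 mg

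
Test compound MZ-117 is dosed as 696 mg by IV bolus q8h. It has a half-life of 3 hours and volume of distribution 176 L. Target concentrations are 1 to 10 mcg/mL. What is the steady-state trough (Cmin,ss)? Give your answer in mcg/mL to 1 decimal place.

0.7 mcg/mL

Over one 8-h interval, 8/3 ≈ 2.6667 half-lives elapse, leaving f ≈ 0.1575 of each dose.
Single-dose peak C₀ = D/Vd = 696/176 ≈ 3.955 mcg/mL.
Steady-state trough Cmin,ss = C₀·f/(1−f) ≈ 3.955 × 0.1575/0.8425 ≈ 0.739 mcg/mL.
Trough 0.7 mcg/mL vs MEC 1 mcg/mL: subtherapeutic.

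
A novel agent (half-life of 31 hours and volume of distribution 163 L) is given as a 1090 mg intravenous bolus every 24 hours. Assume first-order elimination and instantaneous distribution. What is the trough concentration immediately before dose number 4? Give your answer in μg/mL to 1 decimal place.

7.5 μg/mL

f = (1/2)^(τ/t½) = (1/2)^(24/31) ≈ 0.5847.
C₀ = D/Vd = 1090/163 ≈ 6.687 μg/mL.
Before the 4th dose, 3 doses have been given. Superposition: Cmin = C₀·(f + f² + … + f^3).
≈ 6.687 × (0.5847 + 0.3419 + 0.1999) ≈ 6.687 × 1.1265 ≈ 7.533 μg/mL.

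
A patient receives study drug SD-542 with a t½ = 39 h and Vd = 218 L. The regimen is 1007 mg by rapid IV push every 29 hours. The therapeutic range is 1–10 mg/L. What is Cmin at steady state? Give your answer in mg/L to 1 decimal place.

Over one 29-h interval, 29/39 ≈ 0.74359 half-lives elapse, leaving f ≈ 0.5973 of each dose.
Single-dose peak C₀ = D/Vd = 1007/218 ≈ 4.619 mg/L.
Steady-state trough Cmin,ss = C₀·f/(1−f) ≈ 4.619 × 0.5973/0.4027 ≈ 6.851 mg/L.
Trough 6.9 mg/L vs MEC 1 mg/L: adequate.

6.9 mg/L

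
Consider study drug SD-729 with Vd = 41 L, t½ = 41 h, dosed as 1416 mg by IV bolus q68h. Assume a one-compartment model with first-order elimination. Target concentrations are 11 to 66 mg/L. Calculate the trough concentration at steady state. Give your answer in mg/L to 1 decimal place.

τ/t½ = 68/41 ≈ 1.6585, so fraction remaining f = (1/2)^(68/41) ≈ 0.3168.
Single-dose peak C₀ = D/Vd = 1416/41 ≈ 34.537 mg/L.
Steady-state trough Cmin,ss = C₀·f/(1−f) ≈ 34.537 × 0.3168/0.6832 ≈ 16.015 mg/L.
Trough 16.0 mg/L vs MEC 11 mg/L: adequate.

16.0 mg/L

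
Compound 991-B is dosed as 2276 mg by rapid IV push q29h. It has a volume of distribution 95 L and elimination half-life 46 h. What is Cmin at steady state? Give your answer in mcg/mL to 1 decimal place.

43.7 mcg/mL

τ/t½ = 29/46 ≈ 0.63043, so fraction remaining f = (1/2)^(29/46) ≈ 0.6460.
At steady state, accumulation factor R = 1/(1 − e^(−kτ)) ≈ 2.8249.
Single-dose peak C₀ = D/Vd = 2276/95 ≈ 23.958 mcg/mL.
Cmax,ss = C₀/(1 − f) ≈ 23.958/0.3540 ≈ 67.678 mcg/mL.
One interval later, Cmin,ss = Cmax,ss·e^(−kτ) ≈ 67.678 × 0.6460 ≈ 43.720 mcg/mL.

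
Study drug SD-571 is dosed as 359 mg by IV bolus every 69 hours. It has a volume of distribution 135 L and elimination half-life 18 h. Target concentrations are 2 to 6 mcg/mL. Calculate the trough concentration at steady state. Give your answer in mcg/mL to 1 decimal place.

0.2 mcg/mL

Over one 69-h interval, 69/18 ≈ 3.8333 half-lives elapse, leaving f ≈ 0.0702 of each dose.
Single-dose peak C₀ = D/Vd = 359/135 ≈ 2.659 mcg/mL.
Steady-state trough Cmin,ss = C₀·f/(1−f) ≈ 2.659 × 0.0702/0.9298 ≈ 0.201 mcg/mL.
Trough 0.2 mcg/mL vs MEC 2 mcg/mL: subtherapeutic.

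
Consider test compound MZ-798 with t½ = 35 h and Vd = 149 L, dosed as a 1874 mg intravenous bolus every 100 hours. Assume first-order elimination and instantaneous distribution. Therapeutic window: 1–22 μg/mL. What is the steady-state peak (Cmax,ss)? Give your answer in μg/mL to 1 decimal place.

14.6 μg/mL

k = ln2/t½ = ln2/35 ≈ 0.019804 h⁻¹; fraction remaining f = e^(−kτ) = e^(−0.019804×100) ≈ 0.1380.
At steady state, accumulation factor R = 1/(1 − e^(−kτ)) ≈ 1.1601.
Each bolus raises the concentration by D/Vd = 1874/149 ≈ 12.577 μg/mL.
Cmax,ss = C₀/(1 − f) ≈ 12.577/0.8620 ≈ 14.590 μg/mL.
Peak 14.6 μg/mL vs MTC 22 μg/mL: below toxic threshold.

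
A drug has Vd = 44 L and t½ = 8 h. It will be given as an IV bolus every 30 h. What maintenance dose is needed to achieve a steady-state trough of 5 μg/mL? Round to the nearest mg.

2740 mg

τ/t½ = 30/8 ≈ 3.75, so f = (1/2)^(30/8) ≈ 0.074325.
Cmin,ss = (D/Vd)·f/(1−f), so D = Cmin,ss·Vd·(1−f)/f.
D = 5 × 44 × (1−f)/f ≈ 5 × 44 × 12.45442 ≈ 2739.97 mg.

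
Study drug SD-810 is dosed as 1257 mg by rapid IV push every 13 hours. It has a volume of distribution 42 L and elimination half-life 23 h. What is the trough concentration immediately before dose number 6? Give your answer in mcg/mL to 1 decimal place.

53.6 mcg/mL

f = (1/2)^(τ/t½) = (1/2)^(13/23) ≈ 0.6759.
C₀ = D/Vd = 1257/42 ≈ 29.929 mcg/mL.
Before the 6th dose, 5 doses have been given. Superposition: Cmin = C₀·(f + f² + … + f^5).
≈ 29.929 × (0.6759 + 0.4568 + 0.3088 + 0.2087 + 0.1411) ≈ 29.929 × 1.7913 ≈ 53.612 mcg/mL.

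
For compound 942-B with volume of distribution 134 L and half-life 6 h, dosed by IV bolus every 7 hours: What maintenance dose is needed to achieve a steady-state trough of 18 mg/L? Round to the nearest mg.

τ/t½ = 7/6 ≈ 1.1667, so f = (1/2)^(7/6) ≈ 0.445449.
Cmin,ss = (D/Vd)·f/(1−f), so D = Cmin,ss·Vd·(1−f)/f.
D = 18 × 134 × (1−f)/f ≈ 18 × 134 × 1.24493 ≈ 3002.77 mg.

3003 mg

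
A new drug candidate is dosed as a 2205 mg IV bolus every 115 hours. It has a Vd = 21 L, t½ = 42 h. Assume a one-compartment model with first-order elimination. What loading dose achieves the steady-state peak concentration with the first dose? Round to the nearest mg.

f = (1/2)^(115/42) ≈ 0.149883; accumulation ratio R = 1/(1−f) ≈ 1.17631.
Loading dose to hit Cmax,ss on first dose: D_load = D_maint·R ≈ 2205 × 1.17631 ≈ 2593.76 mg.

2594 mg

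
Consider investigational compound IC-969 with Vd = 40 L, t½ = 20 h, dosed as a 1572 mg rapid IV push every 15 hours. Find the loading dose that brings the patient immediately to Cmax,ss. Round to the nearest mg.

f = (1/2)^(15/20) ≈ 0.594604; accumulation ratio R = 1/(1−f) ≈ 2.46672.
Loading dose to hit Cmax,ss on first dose: D_load = D_maint·R ≈ 1572 × 2.46672 ≈ 3877.68 mg.

3878 mg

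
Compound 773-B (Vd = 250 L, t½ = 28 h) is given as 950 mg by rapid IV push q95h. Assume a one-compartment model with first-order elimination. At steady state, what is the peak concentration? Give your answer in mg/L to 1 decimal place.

τ/t½ = 95/28 ≈ 3.3929, so fraction remaining f = (1/2)^(95/28) ≈ 0.0952.
At steady state, accumulation factor R = 1/(1 − e^(−kτ)) ≈ 1.1052.
Each bolus raises the concentration by D/Vd = 950/250 ≈ 3.800 mg/L.
Cmax,ss = C₀/(1 − f) ≈ 3.800/0.9048 ≈ 4.200 mg/L.

4.2 mg/L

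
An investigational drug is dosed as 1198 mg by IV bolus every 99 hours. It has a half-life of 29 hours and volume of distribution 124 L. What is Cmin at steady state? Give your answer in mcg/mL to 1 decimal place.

1.0 mcg/mL

τ/t½ = 99/29 ≈ 3.4138, so fraction remaining f = (1/2)^(99/29) ≈ 0.0938.
Single-dose peak C₀ = D/Vd = 1198/124 ≈ 9.661 mcg/mL.
Steady-state trough Cmin,ss = C₀·f/(1−f) ≈ 9.661 × 0.0938/0.9062 ≈ 1.000 mcg/mL.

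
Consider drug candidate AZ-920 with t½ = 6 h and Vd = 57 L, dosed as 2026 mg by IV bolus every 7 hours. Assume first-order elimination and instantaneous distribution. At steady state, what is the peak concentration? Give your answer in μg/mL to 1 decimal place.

Over one 7-h interval, 7/6 ≈ 1.1667 half-lives elapse, leaving f ≈ 0.4454 of each dose.
Accumulation ratio R = 1/(1 − f) ≈ 1/0.5546 ≈ 1.8031.
Single-dose peak C₀ = D/Vd = 2026/57 ≈ 35.544 μg/mL.
Steady-state peak Cmax,ss = C₀·R ≈ 35.544 × 1.8031 ≈ 64.089 μg/mL.

64.1 μg/mL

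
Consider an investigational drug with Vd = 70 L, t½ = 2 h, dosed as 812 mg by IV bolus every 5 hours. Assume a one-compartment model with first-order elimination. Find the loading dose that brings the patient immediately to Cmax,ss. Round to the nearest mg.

986 mg

f = (1/2)^(5/2) ≈ 0.176777; accumulation ratio R = 1/(1−f) ≈ 1.21474.
Loading dose to hit Cmax,ss on first dose: D_load = D_maint·R ≈ 812 × 1.21474 ≈ 986.37 mg.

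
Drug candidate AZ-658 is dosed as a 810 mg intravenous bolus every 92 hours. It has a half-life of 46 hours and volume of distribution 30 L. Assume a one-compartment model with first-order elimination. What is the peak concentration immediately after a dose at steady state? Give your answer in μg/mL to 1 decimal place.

36.0 μg/mL

τ = 92 h = 2 half-lives, so f = (1/2)^2 = 0.25.
Accumulation ratio R = 1/(1 − f) = 1/0.75 = 4/3.
Single-dose peak C₀ = D/Vd = 810/30 = 27 μg/mL.
Steady-state peak Cmax,ss = C₀·R = 27 × 4/3 ≈ 36.000 μg/mL.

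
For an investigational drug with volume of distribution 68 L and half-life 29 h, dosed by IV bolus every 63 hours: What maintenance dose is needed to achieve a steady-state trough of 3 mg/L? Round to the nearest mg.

τ/t½ = 63/29 ≈ 2.1724, so f = (1/2)^(63/29) ≈ 0.221839.
Cmin,ss = (D/Vd)·f/(1−f), so D = Cmin,ss·Vd·(1−f)/f.
D = 3 × 68 × (1−f)/f ≈ 3 × 68 × 3.50777 ≈ 715.59 mg.

716 mg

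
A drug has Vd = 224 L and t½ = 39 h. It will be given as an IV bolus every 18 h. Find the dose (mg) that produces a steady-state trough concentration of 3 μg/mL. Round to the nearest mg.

253 mg

τ/t½ = 18/39 ≈ 0.46154, so f = (1/2)^(18/39) ≈ 0.726211.
Cmin,ss = (D/Vd)·f/(1−f), so D = Cmin,ss·Vd·(1−f)/f.
D = 3 × 224 × (1−f)/f ≈ 3 × 224 × 0.37701 ≈ 253.35 mg.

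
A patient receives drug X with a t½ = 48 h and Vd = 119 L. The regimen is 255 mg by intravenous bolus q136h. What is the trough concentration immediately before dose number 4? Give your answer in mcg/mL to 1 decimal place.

f = (1/2)^(τ/t½) = (1/2)^(136/48) ≈ 0.1403.
C₀ = D/Vd = 255/119 ≈ 2.143 mcg/mL.
Before the 4th dose, 3 doses have been given. Superposition: Cmin = C₀·(f + f² + … + f^3).
≈ 2.143 × (0.1403 + 0.0197 + 0.0028) ≈ 2.143 × 0.1628 ≈ 0.349 mcg/mL.

0.3 mcg/mL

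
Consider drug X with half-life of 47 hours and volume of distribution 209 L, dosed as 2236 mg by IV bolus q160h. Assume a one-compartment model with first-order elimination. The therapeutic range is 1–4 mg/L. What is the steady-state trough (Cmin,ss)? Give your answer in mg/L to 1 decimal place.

Over one 160-h interval, 160/47 ≈ 3.4043 half-lives elapse, leaving f ≈ 0.0945 of each dose.
Accumulation ratio R = 1/(1 − f) ≈ 1/0.9055 ≈ 1.1044.
Single-dose peak C₀ = D/Vd = 2236/209 ≈ 10.699 mg/L.
Steady-state peak Cmax,ss = C₀·R ≈ 10.699 × 1.1044 ≈ 11.816 mg/L.
One interval later, Cmin,ss = Cmax,ss·e^(−kτ) ≈ 11.816 × 0.0945 ≈ 1.117 mg/L.
Trough 1.1 mg/L vs MEC 1 mg/L: adequate.

1.1 mg/L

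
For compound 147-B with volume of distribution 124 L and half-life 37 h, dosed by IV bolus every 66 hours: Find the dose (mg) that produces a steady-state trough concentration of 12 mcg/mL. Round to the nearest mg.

τ/t½ = 66/37 ≈ 1.7838, so f = (1/2)^(66/37) ≈ 0.290421.
Cmin,ss = (D/Vd)·f/(1−f), so D = Cmin,ss·Vd·(1−f)/f.
D = 12 × 124 × (1−f)/f ≈ 12 × 124 × 2.44328 ≈ 3635.60 mg.

3636 mg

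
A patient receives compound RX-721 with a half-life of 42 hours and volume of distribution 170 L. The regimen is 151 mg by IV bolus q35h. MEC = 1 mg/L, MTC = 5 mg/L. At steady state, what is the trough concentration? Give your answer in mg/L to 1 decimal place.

Over one 35-h interval, 35/42 ≈ 0.83333 half-lives elapse, leaving f ≈ 0.5612 of each dose.
Accumulation ratio R = 1/(1 − f) ≈ 1/0.4388 ≈ 2.2789.
Each bolus raises the concentration by D/Vd = 151/170 ≈ 0.888 mg/L.
Cmax,ss = C₀/(1 − f) ≈ 0.888/0.4388 ≈ 2.024 mg/L.
One interval later, Cmin,ss = Cmax,ss·e^(−kτ) ≈ 2.024 × 0.5612 ≈ 1.136 mg/L.
Trough 1.1 mg/L vs MEC 1 mg/L: adequate.

1.1 mg/L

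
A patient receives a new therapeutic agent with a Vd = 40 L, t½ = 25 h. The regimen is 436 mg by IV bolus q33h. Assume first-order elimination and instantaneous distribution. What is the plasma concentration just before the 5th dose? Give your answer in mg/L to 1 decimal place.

f = (1/2)^(τ/t½) = (1/2)^(33/25) ≈ 0.4005.
C₀ = D/Vd = 436/40 ≈ 10.900 mg/L.
Before the 5th dose, 4 doses have been given. Superposition: Cmin = C₀·(f + f² + … + f^4).
≈ 10.900 × (0.4005 + 0.1604 + 0.0642 + 0.0257) ≈ 10.900 × 0.6508 ≈ 7.094 mg/L.

7.1 mg/L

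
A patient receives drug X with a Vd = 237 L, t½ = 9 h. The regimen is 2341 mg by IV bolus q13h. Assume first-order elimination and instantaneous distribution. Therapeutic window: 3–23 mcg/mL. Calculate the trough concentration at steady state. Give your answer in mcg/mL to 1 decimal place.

τ/t½ = 13/9 ≈ 1.4444, so fraction remaining f = (1/2)^(13/9) ≈ 0.3674.
Single-dose peak C₀ = D/Vd = 2341/237 ≈ 9.878 mcg/mL.
Steady-state trough Cmin,ss = C₀·f/(1−f) ≈ 9.878 × 0.3674/0.6326 ≈ 5.737 mcg/mL.
Trough 5.7 mcg/mL vs MEC 3 mcg/mL: adequate.

5.7 mcg/mL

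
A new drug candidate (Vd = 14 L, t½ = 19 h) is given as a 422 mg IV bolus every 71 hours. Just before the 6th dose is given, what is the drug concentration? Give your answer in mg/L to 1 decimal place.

f = (1/2)^(τ/t½) = (1/2)^(71/19) ≈ 0.0750.
C₀ = D/Vd = 422/14 ≈ 30.143 mg/L.
Before the 6th dose, 5 doses have been given. Superposition: Cmin = C₀·(f + f² + … + f^5).
≈ 30.143 × (0.0750 + 0.0056 + 0.0004 + 0.0000 + 0.0000) ≈ 30.143 × 0.0810 ≈ 2.442 mg/L.

2.4 mg/L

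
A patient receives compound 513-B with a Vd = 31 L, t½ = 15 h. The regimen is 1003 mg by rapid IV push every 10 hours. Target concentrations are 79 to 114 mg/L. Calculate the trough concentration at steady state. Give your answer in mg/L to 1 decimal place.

55.1 mg/L

τ/t½ = 10/15 ≈ 0.66667, so fraction remaining f = (1/2)^(10/15) ≈ 0.6300.
Accumulation ratio R = 1/(1 − f) ≈ 1/0.3700 ≈ 2.7027.
Each bolus raises the concentration by D/Vd = 1003/31 ≈ 32.355 mg/L.
Cmax,ss = C₀/(1 − f) ≈ 32.355/0.3700 ≈ 87.446 mg/L.
Steady-state trough Cmin,ss = Cmax,ss·f ≈ 87.446 × 0.6300 ≈ 55.091 mg/L.
Trough 55.1 mg/L vs MEC 79 mg/L: subtherapeutic.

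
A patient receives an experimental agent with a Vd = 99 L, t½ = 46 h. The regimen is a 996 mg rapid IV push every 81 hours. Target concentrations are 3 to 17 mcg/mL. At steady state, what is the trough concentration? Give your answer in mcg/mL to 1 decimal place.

4.2 mcg/mL

k = ln2/t½ = ln2/46 ≈ 0.015068 h⁻¹; fraction remaining f = e^(−kτ) = e^(−0.015068×81) ≈ 0.2951.
Accumulation ratio R = 1/(1 − f) ≈ 1/0.7049 ≈ 1.4186.
Each bolus raises the concentration by D/Vd = 996/99 ≈ 10.061 mcg/mL.
Steady-state peak Cmax,ss = C₀·R ≈ 10.061 × 1.4186 ≈ 14.273 mcg/mL.
Steady-state trough Cmin,ss = Cmax,ss·f ≈ 14.273 × 0.2951 ≈ 4.212 mcg/mL.
Trough 4.2 mcg/mL vs MEC 3 mcg/mL: adequate.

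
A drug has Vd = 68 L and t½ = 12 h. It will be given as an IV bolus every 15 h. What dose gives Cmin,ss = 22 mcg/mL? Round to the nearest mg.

τ/t½ = 15/12 ≈ 1.25, so f = (1/2)^(15/12) ≈ 0.420448.
Cmin,ss = (D/Vd)·f/(1−f), so D = Cmin,ss·Vd·(1−f)/f.
D = 22 × 68 × (1−f)/f ≈ 22 × 68 × 1.37842 ≈ 2062.12 mg.

2062 mg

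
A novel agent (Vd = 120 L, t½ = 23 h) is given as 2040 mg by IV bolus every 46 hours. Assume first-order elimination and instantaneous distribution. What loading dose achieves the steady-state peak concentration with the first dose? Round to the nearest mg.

f = (1/2)^(46/23) ≈ 0.250000; accumulation ratio R = 1/(1−f) ≈ 1.33333.
Loading dose to hit Cmax,ss on first dose: D_load = D_maint·R ≈ 2040 × 1.33333 ≈ 2719.99 mg.

2720 mg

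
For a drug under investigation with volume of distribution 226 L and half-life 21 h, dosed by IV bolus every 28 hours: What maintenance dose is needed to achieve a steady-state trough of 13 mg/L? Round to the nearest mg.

τ/t½ = 28/21 ≈ 1.3333, so f = (1/2)^(28/21) ≈ 0.396850.
Cmin,ss = (D/Vd)·f/(1−f), so D = Cmin,ss·Vd·(1−f)/f.
D = 13 × 226 × (1−f)/f ≈ 13 × 226 × 1.51984 ≈ 4465.29 mg.

4465 mg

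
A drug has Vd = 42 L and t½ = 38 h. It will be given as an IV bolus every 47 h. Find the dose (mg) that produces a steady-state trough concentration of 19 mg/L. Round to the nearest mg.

τ/t½ = 47/38 ≈ 1.2368, so f = (1/2)^(47/38) ≈ 0.424300.
Cmin,ss = (D/Vd)·f/(1−f), so D = Cmin,ss·Vd·(1−f)/f.
D = 19 × 42 × (1−f)/f ≈ 19 × 42 × 1.35682 ≈ 1082.74 mg.

1083 mg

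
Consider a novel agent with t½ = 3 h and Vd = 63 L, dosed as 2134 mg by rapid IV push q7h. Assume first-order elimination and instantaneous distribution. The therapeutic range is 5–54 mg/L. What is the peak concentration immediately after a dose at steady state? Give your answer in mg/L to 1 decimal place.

k = ln2/t½ = ln2/3 ≈ 0.231049 h⁻¹; fraction remaining f = e^(−kτ) = e^(−0.231049×7) ≈ 0.1984.
At steady state, accumulation factor R = 1/(1 − e^(−kτ)) ≈ 1.2475.
Single-dose peak C₀ = D/Vd = 2134/63 ≈ 33.873 mg/L.
Cmax,ss = C₀/(1 − f) ≈ 33.873/0.8016 ≈ 42.257 mg/L.
Peak 42.3 mg/L vs MTC 54 mg/L: below toxic threshold.

42.3 mg/L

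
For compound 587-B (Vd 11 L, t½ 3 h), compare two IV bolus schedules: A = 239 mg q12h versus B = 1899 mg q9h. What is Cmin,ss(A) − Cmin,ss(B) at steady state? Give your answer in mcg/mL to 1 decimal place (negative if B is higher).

-23.2 mcg/mL

Regimen A: f = (1/2)^(12/3) ≈ 0.0625; Cmin,ss = (239/11)·f/(1−f) ≈ 1.448 mcg/mL.
Regimen B: f = (1/2)^(9/3) ≈ 0.1250; Cmin,ss = (1899/11)·f/(1−f) ≈ 24.662 mcg/mL.
Difference ≈ 1.448 − 24.662 ≈ -23.214 mcg/mL.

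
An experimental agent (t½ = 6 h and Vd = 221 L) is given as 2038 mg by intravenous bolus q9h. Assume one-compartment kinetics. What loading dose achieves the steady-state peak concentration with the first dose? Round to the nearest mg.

f = (1/2)^(9/6) ≈ 0.353553; accumulation ratio R = 1/(1−f) ≈ 1.54692.
Loading dose to hit Cmax,ss on first dose: D_load = D_maint·R ≈ 2038 × 1.54692 ≈ 3152.62 mg.

3153 mg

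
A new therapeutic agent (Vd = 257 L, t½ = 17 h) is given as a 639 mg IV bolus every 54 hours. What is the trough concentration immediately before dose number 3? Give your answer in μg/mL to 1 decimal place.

f = (1/2)^(τ/t½) = (1/2)^(54/17) ≈ 0.1106.
C₀ = D/Vd = 639/257 ≈ 2.486 μg/mL.
Before the 3rd dose, 2 doses have been given. Superposition: Cmin = C₀·(f + f²).
≈ 2.486 × (0.1106 + 0.0122) ≈ 2.486 × 0.1228 ≈ 0.305 μg/mL.

0.3 μg/mL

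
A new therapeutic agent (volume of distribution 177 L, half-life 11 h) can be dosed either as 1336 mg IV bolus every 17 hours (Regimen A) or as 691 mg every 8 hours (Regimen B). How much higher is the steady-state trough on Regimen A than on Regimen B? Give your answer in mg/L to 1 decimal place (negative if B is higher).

-2.0 mg/L

Regimen A: f = (1/2)^(17/11) ≈ 0.3426; Cmin,ss = (1336/177)·f/(1−f) ≈ 3.934 mg/L.
Regimen B: f = (1/2)^(8/11) ≈ 0.6040; Cmin,ss = (691/177)·f/(1−f) ≈ 5.955 mg/L.
Difference ≈ 3.934 − 5.955 ≈ -2.021 mg/L.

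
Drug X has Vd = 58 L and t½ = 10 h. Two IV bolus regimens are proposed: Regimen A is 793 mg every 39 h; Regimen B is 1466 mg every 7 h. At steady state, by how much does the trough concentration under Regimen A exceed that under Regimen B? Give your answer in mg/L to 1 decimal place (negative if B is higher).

-39.5 mg/L

Regimen A: f = (1/2)^(39/10) ≈ 0.0670; Cmin,ss = (793/58)·f/(1−f) ≈ 0.982 mg/L.
Regimen B: f = (1/2)^(7/10) ≈ 0.6156; Cmin,ss = (1466/58)·f/(1−f) ≈ 40.478 mg/L.
Difference ≈ 0.982 − 40.478 ≈ -39.496 mg/L.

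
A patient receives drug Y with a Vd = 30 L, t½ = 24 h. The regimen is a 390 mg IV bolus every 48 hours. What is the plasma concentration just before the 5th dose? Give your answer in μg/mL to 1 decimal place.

4.3 μg/mL

f = (1/2)^(τ/t½) = (1/2)^(48/24) ≈ 0.2500.
C₀ = D/Vd = 390/30 ≈ 13.000 μg/mL.
Before the 5th dose, 4 doses have been given. Superposition: Cmin = C₀·(f + f² + … + f^4).
≈ 13.000 × (0.2500 + 0.0625 + 0.0156 + 0.0039) ≈ 13.000 × 0.3320 ≈ 4.316 μg/mL.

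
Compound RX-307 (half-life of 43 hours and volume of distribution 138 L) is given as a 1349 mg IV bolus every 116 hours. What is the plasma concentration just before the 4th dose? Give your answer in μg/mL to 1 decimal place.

1.8 μg/mL

f = (1/2)^(τ/t½) = (1/2)^(116/43) ≈ 0.1541.
C₀ = D/Vd = 1349/138 ≈ 9.775 μg/mL.
Before the 4th dose, 3 doses have been given. Superposition: Cmin = C₀·(f + f² + … + f^3).
≈ 9.775 × (0.1541 + 0.0237 + 0.0037) ≈ 9.775 × 0.1815 ≈ 1.774 μg/mL.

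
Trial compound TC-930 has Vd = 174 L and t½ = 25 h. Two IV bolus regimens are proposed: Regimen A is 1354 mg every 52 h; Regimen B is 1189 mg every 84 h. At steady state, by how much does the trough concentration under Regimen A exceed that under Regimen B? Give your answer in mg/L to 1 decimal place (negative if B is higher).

Regimen A: f = (1/2)^(52/25) ≈ 0.2365; Cmin,ss = (1354/174)·f/(1−f) ≈ 2.410 mg/L.
Regimen B: f = (1/2)^(84/25) ≈ 0.0974; Cmin,ss = (1189/174)·f/(1−f) ≈ 0.737 mg/L.
Difference ≈ 2.410 − 0.737 ≈ 1.673 mg/L.

1.7 mg/L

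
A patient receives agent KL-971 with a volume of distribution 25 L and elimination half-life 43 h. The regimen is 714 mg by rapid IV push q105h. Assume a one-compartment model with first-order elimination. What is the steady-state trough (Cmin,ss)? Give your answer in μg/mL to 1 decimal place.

Over one 105-h interval, 105/43 ≈ 2.4419 half-lives elapse, leaving f ≈ 0.1840 of each dose.
Accumulation ratio R = 1/(1 − f) ≈ 1/0.8160 ≈ 1.2255.
Each bolus raises the concentration by D/Vd = 714/25 ≈ 28.560 μg/mL.
Cmax,ss = C₀/(1 − f) ≈ 28.560/0.8160 ≈ 35.000 μg/mL.
One interval later, Cmin,ss = Cmax,ss·e^(−kτ) ≈ 35.000 × 0.1840 ≈ 6.440 μg/mL.

6.4 μg/mL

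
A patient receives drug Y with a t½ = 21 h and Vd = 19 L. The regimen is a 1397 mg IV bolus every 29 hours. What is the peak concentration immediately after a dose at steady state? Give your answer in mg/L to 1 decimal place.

119.4 mg/L

Over one 29-h interval, 29/21 ≈ 1.381 half-lives elapse, leaving f ≈ 0.3840 of each dose.
At steady state, accumulation factor R = 1/(1 − e^(−kτ)) ≈ 1.6234.
Single-dose peak C₀ = D/Vd = 1397/19 ≈ 73.526 mg/L.
Steady-state peak Cmax,ss = C₀·R ≈ 73.526 × 1.6234 ≈ 119.362 mg/L.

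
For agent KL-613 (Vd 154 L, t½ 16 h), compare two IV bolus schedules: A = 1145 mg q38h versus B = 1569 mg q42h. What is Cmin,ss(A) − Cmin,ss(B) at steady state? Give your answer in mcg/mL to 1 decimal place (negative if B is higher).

Regimen A: f = (1/2)^(38/16) ≈ 0.1928; Cmin,ss = (1145/154)·f/(1−f) ≈ 1.776 mcg/mL.
Regimen B: f = (1/2)^(42/16) ≈ 0.1621; Cmin,ss = (1569/154)·f/(1−f) ≈ 1.971 mcg/mL.
Difference ≈ 1.776 − 1.971 ≈ -0.195 mcg/mL.

-0.2 mcg/mL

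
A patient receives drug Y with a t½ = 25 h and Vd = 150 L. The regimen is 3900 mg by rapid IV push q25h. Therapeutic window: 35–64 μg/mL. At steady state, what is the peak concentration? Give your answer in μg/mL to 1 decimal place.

52.0 μg/mL

The dosing interval is 1 half-life, so f = 2^(−1) = 0.5.
Accumulation ratio R = 1/(1 − f) = 1/0.5 = 2/1.
Single-dose peak C₀ = D/Vd = 3900/150 = 26 μg/mL.
Steady-state peak Cmax,ss = C₀·R = 26 × 2/1 ≈ 52.000 μg/mL.
Peak 52.0 μg/mL vs MTC 64 μg/mL: below toxic threshold.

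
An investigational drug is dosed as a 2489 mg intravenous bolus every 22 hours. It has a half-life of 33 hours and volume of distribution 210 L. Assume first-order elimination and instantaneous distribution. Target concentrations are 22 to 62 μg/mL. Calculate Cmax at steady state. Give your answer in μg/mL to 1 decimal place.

k = ln2/t½ = ln2/33 ≈ 0.021004 h⁻¹; fraction remaining f = e^(−kτ) = e^(−0.021004×22) ≈ 0.6300.
Accumulation ratio R = 1/(1 − f) ≈ 1/0.3700 ≈ 2.7027.
Each bolus raises the concentration by D/Vd = 2489/210 ≈ 11.852 μg/mL.
Cmax,ss = C₀/(1 − f) ≈ 11.852/0.3700 ≈ 32.032 μg/mL.
Peak 32.0 μg/mL vs MTC 62 μg/mL: below toxic threshold.

32.0 μg/mL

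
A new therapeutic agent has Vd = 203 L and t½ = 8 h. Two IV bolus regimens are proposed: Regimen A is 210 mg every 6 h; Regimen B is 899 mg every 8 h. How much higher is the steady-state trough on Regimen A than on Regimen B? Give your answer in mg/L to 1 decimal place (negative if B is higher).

-2.9 mg/L

Regimen A: f = (1/2)^(6/8) ≈ 0.5946; Cmin,ss = (210/203)·f/(1−f) ≈ 1.517 mg/L.
Regimen B: f = (1/2)^(8/8) ≈ 0.5000; Cmin,ss = (899/203)·f/(1−f) ≈ 4.429 mg/L.
Difference ≈ 1.517 − 4.429 ≈ -2.912 mg/L.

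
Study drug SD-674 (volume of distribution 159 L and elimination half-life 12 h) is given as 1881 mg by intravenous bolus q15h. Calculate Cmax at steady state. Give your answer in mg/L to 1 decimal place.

τ/t½ = 15/12 ≈ 1.25, so fraction remaining f = (1/2)^(15/12) ≈ 0.4204.
At steady state, accumulation factor R = 1/(1 − e^(−kτ)) ≈ 1.7253.
Each bolus raises the concentration by D/Vd = 1881/159 ≈ 11.830 mg/L.
Steady-state peak Cmax,ss = C₀·R ≈ 11.830 × 1.7253 ≈ 20.410 mg/L.

20.4 mg/L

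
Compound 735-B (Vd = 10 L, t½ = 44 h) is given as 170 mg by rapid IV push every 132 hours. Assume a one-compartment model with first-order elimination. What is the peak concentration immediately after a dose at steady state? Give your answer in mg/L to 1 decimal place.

19.4 mg/L

τ = 132 h = 3 half-lives, so f = (1/2)^3 = 0.125.
Accumulation ratio R = 1/(1 − f) = 1/0.875 = 8/7.
Single-dose peak C₀ = D/Vd = 170/10 = 17 mg/L.
Steady-state peak Cmax,ss = C₀·R = 17 × 8/7 ≈ 19.429 mg/L.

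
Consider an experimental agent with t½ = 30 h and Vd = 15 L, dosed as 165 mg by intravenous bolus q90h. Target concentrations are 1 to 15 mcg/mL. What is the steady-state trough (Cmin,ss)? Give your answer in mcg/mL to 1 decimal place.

τ = 90 h = 3 half-lives, so f = (1/2)^3 = 0.125.
At steady state, R = 1/(1 − 0.125) = 8/7.
Single-dose peak C₀ = D/Vd = 165/15 = 11 mcg/mL.
Steady-state peak Cmax,ss = C₀·R = 11 × 8/7 ≈ 12.571 mcg/mL.
Steady-state trough Cmin,ss = Cmax,ss·f ≈ 12.571 × 0.125 ≈ 1.571 mcg/mL.
Trough 1.6 mcg/mL vs MEC 1 mcg/mL: adequate.

1.6 mcg/mL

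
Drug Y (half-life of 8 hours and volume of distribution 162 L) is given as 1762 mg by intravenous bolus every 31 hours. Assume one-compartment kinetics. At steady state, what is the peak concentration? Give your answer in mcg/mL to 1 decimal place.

11.7 mcg/mL

τ/t½ = 31/8 ≈ 3.875, so fraction remaining f = (1/2)^(31/8) ≈ 0.0682.
Accumulation ratio R = 1/(1 − f) ≈ 1/0.9318 ≈ 1.0732.
Each bolus raises the concentration by D/Vd = 1762/162 ≈ 10.877 mcg/mL.
Steady-state peak Cmax,ss = C₀·R ≈ 10.877 × 1.0732 ≈ 11.673 mcg/mL.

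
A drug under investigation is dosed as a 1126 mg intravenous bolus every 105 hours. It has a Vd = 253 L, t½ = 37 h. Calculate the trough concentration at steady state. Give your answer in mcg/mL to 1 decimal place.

Over one 105-h interval, 105/37 ≈ 2.8378 half-lives elapse, leaving f ≈ 0.1399 of each dose.
Each bolus raises the concentration by D/Vd = 1126/253 ≈ 4.451 mcg/mL.
Steady-state trough Cmin,ss = C₀·f/(1−f) ≈ 4.451 × 0.1399/0.8601 ≈ 0.724 mcg/mL.

0.7 mcg/mL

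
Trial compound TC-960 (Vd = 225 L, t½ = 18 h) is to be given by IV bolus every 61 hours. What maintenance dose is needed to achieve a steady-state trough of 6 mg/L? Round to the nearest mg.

12791 mg

τ/t½ = 61/18 ≈ 3.3889, so f = (1/2)^(61/18) ≈ 0.095465.
Cmin,ss = (D/Vd)·f/(1−f), so D = Cmin,ss·Vd·(1−f)/f.
D = 6 × 225 × (1−f)/f ≈ 6 × 225 × 9.47504 ≈ 12791.30 mg.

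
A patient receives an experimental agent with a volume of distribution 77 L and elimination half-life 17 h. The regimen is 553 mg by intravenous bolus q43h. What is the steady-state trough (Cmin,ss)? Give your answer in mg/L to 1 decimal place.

Over one 43-h interval, 43/17 ≈ 2.5294 half-lives elapse, leaving f ≈ 0.1732 of each dose.
Accumulation ratio R = 1/(1 − f) ≈ 1/0.8268 ≈ 1.2095.
Each bolus raises the concentration by D/Vd = 553/77 ≈ 7.182 mg/L.
Steady-state peak Cmax,ss = C₀·R ≈ 7.182 × 1.2095 ≈ 8.687 mg/L.
Steady-state trough Cmin,ss = Cmax,ss·f ≈ 8.687 × 0.1732 ≈ 1.505 mg/L.

1.5 mg/L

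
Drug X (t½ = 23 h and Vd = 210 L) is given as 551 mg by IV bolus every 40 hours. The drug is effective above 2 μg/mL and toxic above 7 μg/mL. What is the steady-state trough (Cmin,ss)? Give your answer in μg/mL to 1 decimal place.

Over one 40-h interval, 40/23 ≈ 1.7391 half-lives elapse, leaving f ≈ 0.2996 of each dose.
At steady state, accumulation factor R = 1/(1 − e^(−kτ)) ≈ 1.4278.
Single-dose peak C₀ = D/Vd = 551/210 ≈ 2.624 μg/mL.
Cmax,ss = C₀/(1 − f) ≈ 2.624/0.7004 ≈ 3.746 μg/mL.
One interval later, Cmin,ss = Cmax,ss·e^(−kτ) ≈ 3.746 × 0.2996 ≈ 1.122 μg/mL.
Trough 1.1 μg/mL vs MEC 2 μg/mL: subtherapeutic.

1.1 μg/mL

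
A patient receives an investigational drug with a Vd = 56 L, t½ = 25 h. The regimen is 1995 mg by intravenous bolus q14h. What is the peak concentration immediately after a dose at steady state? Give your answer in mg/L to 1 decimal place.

110.7 mg/L

k = ln2/t½ = ln2/25 ≈ 0.027726 h⁻¹; fraction remaining f = e^(−kτ) = e^(−0.027726×14) ≈ 0.6783.
Accumulation ratio R = 1/(1 − f) ≈ 1/0.3217 ≈ 3.1085.
Single-dose peak C₀ = D/Vd = 1995/56 ≈ 35.625 mg/L.
Steady-state peak Cmax,ss = C₀·R ≈ 35.625 × 3.1085 ≈ 110.740 mg/L.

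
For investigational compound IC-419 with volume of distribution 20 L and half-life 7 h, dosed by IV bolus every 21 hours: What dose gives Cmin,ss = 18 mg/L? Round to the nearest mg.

τ/t½ = 21/7 ≈ 3, so f = (1/2)^(21/7) ≈ 0.125000.
Cmin,ss = (D/Vd)·f/(1−f), so D = Cmin,ss·Vd·(1−f)/f.
D = 18 × 20 × (1−f)/f ≈ 18 × 20 × 7.00000 ≈ 2520.00 mg.

2520 mg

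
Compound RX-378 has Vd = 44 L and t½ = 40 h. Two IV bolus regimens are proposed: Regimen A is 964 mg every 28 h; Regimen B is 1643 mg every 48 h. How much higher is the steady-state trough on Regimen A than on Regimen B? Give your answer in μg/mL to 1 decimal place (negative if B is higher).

Regimen A: f = (1/2)^(28/40) ≈ 0.6156; Cmin,ss = (964/44)·f/(1−f) ≈ 35.086 μg/mL.
Regimen B: f = (1/2)^(48/40) ≈ 0.4353; Cmin,ss = (1643/44)·f/(1−f) ≈ 28.784 μg/mL.
Difference ≈ 35.086 − 28.784 ≈ 6.302 μg/mL.

6.3 μg/mL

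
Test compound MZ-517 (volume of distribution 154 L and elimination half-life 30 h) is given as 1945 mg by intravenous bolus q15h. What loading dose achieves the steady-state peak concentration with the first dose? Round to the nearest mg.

f = (1/2)^(15/30) ≈ 0.707107; accumulation ratio R = 1/(1−f) ≈ 3.41422.
Loading dose to hit Cmax,ss on first dose: D_load = D_maint·R ≈ 1945 × 3.41422 ≈ 6640.66 mg.

6641 mg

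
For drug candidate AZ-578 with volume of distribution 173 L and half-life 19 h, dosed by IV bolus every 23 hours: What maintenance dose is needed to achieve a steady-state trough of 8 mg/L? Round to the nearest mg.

τ/t½ = 23/19 ≈ 1.2105, so f = (1/2)^(23/19) ≈ 0.432111.
Cmin,ss = (D/Vd)·f/(1−f), so D = Cmin,ss·Vd·(1−f)/f.
D = 8 × 173 × (1−f)/f ≈ 8 × 173 × 1.31422 ≈ 1818.88 mg.

1819 mg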